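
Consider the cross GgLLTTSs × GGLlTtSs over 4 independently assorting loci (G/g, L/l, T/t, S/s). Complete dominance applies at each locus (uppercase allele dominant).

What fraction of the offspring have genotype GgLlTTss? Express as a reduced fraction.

GgLLTTSs gametes: GLTS×4, GLTs×4, gLTS×4, gLTs×4
GGLlTtSs gametes: GLTS×2, GLTs×2, GLtS×2, GLts×2, GlTS×2, GlTs×2, GltS×2, Glts×2
GgLLTTSs×GGLlTtSs grid (16·16=256): GGLLTTSS=8 GGLLTTSs=16 GGLLTTss=8 GGLLTtSS=8 GGLLTtSs=16 GGLLTtss=8 GGLlTTSS=8 GGLlTTSs=16 GGLlTTss=8 GGLlTtSS=8 GGLlTtSs=16 GGLlTtss=8 GgLLTTSS=8 GgLLTTSs=16 GgLLTTss=8 GgLLTtSS=8 GgLLTtSs=16 GgLLTtss=8 GgLlTTSS=8 GgLlTTSs=16 GgLlTTss=8 GgLlTtSS=8 GgLlTtSs=16 GgLlTtss=8
GgLlTTss hits 8/256; gcd=8; 8÷8/256÷8 = 1/32

P(GgLlTTss) = 1/32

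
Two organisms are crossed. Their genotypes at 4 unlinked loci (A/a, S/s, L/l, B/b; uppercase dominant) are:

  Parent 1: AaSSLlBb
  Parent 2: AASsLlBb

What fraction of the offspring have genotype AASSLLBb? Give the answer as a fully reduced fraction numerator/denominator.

P(AASSLLBb) = 1/32

AaSSLlBb gametes: ASLB×2, ASLb×2, ASlB×2, ASlb×2, aSLB×2, aSLb×2, aSlB×2, aSlb×2
AASsLlBb gametes: ASLB×2, ASLb×2, ASlB×2, ASlb×2, AsLB×2, AsLb×2, AslB×2, Aslb×2
AaSSLlBb×AASsLlBb grid (16·16=256): AASSLLBB=4 AASSLLBb=8 AASSLLbb=4 AASSLlBB=8 AASSLlBb=16 AASSLlbb=8 AASSllBB=4 AASSllBb=8 AASSllbb=4 AASsLLBB=4 AASsLLBb=8 AASsLLbb=4 AASsLlBB=8 AASsLlBb=16 AASsLlbb=8 AASsllBB=4 AASsllBb=8 AASsllbb=4 AaSSLLBB=4 AaSSLLBb=8 AaSSLLbb=4 AaSSLlBB=8 AaSSLlBb=16 AaSSLlbb=8 AaSSllBB=4 AaSSllBb=8 AaSSllbb=4 AaSsLLBB=4 AaSsLLBb=8 AaSsLLbb=4 AaSsLlBB=8 AaSsLlBb=16 AaSsLlbb=8 AaSsllBB=4 AaSsllBb=8 AaSsllbb=4
AASSLLBb hits 8/256; gcd=8; 8÷8/256÷8 = 1/32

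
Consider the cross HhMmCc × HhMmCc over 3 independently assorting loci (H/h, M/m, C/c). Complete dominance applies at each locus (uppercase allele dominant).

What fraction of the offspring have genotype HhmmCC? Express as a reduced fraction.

P(HhmmCC) = 1/32

HhMmCc gametes: HMC×1, HMc×1, HmC×1, Hmc×1, hMC×1, hMc×1, hmC×1, hmc×1
HhMmCc gametes: HMC×1, HMc×1, HmC×1, Hmc×1, hMC×1, hMc×1, hmC×1, hmc×1
HhMmCc×HhMmCc grid (8·8=64): HHMMCC=1 HHMMCc=2 HHMMcc=1 HHMmCC=2 HHMmCc=4 HHMmcc=2 HHmmCC=1 HHmmCc=2 HHmmcc=1 HhMMCC=2 HhMMCc=4 HhMMcc=2 HhMmCC=4 HhMmCc=8 HhMmcc=4 HhmmCC=2 HhmmCc=4 Hhmmcc=2 hhMMCC=1 hhMMCc=2 hhMMcc=1 hhMmCC=2 hhMmCc=4 hhMmcc=2 hhmmCC=1 hhmmCc=2 hhmmcc=1
HhmmCC hits 2/64; gcd=2; 2÷2/64÷2 = 1/32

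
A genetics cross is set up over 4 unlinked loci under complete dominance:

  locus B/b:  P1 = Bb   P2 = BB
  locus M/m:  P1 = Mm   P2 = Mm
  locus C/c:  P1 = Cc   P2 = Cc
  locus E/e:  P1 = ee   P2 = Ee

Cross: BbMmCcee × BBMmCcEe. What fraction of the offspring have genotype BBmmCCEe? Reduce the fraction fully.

P(BBmmCCEe) = 1/64

BbMmCcee gametes: BMCe×2, BMce×2, BmCe×2, Bmce×2, bMCe×2, bMce×2, bmCe×2, bmce×2
BBMmCcEe gametes: BMCE×2, BMCe×2, BMcE×2, BMce×2, BmCE×2, BmCe×2, BmcE×2, Bmce×2
BbMmCcee×BBMmCcEe grid (16·16=256): BBMMCCEe=4 BBMMCCee=4 BBMMCcEe=8 BBMMCcee=8 BBMMccEe=4 BBMMccee=4 BBMmCCEe=8 BBMmCCee=8 BBMmCcEe=16 BBMmCcee=16 BBMmccEe=8 BBMmccee=8 BBmmCCEe=4 BBmmCCee=4 BBmmCcEe=8 BBmmCcee=8 BBmmccEe=4 BBmmccee=4 BbMMCCEe=4 BbMMCCee=4 BbMMCcEe=8 BbMMCcee=8 BbMMccEe=4 BbMMccee=4 BbMmCCEe=8 BbMmCCee=8 BbMmCcEe=16 BbMmCcee=16 BbMmccEe=8 BbMmccee=8 BbmmCCEe=4 BbmmCCee=4 BbmmCcEe=8 BbmmCcee=8 BbmmccEe=4 Bbmmccee=4
BBmmCCEe hits 4/256; gcd=4; 4÷4/256÷4 = 1/64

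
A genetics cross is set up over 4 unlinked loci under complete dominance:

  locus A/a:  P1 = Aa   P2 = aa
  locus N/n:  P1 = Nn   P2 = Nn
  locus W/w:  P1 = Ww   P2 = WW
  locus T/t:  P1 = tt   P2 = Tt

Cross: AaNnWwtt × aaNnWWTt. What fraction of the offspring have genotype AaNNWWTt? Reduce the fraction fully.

AaNnWwtt gametes: ANWt×2, ANwt×2, AnWt×2, Anwt×2, aNWt×2, aNwt×2, anWt×2, anwt×2
aaNnWWTt gametes: aNWT×4, aNWt×4, anWT×4, anWt×4
AaNnWwtt×aaNnWWTt grid (16·16=256): AaNNWWTt=8 AaNNWWtt=8 AaNNWwTt=8 AaNNWwtt=8 AaNnWWTt=16 AaNnWWtt=16 AaNnWwTt=16 AaNnWwtt=16 AannWWTt=8 AannWWtt=8 AannWwTt=8 AannWwtt=8 aaNNWWTt=8 aaNNWWtt=8 aaNNWwTt=8 aaNNWwtt=8 aaNnWWTt=16 aaNnWWtt=16 aaNnWwTt=16 aaNnWwtt=16 aannWWTt=8 aannWWtt=8 aannWwTt=8 aannWwtt=8
AaNNWWTt hits 8/256; gcd=8; 8÷8/256÷8 = 1/32

P(AaNNWWTt) = 1/32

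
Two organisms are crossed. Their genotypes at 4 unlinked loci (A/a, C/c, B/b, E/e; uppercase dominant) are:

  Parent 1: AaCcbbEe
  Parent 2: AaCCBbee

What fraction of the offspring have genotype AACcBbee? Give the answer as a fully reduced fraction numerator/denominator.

AaCcbbEe gametes: ACbE×2, ACbe×2, AcbE×2, Acbe×2, aCbE×2, aCbe×2, acbE×2, acbe×2
AaCCBbee gametes: ACBe×4, ACbe×4, aCBe×4, aCbe×4
AaCcbbEe×AaCCBbee grid (16·16=256): AACCBbEe=8 AACCBbee=8 AACCbbEe=8 AACCbbee=8 AACcBbEe=8 AACcBbee=8 AACcbbEe=8 AACcbbee=8 AaCCBbEe=16 AaCCBbee=16 AaCCbbEe=16 AaCCbbee=16 AaCcBbEe=16 AaCcBbee=16 AaCcbbEe=16 AaCcbbee=16 aaCCBbEe=8 aaCCBbee=8 aaCCbbEe=8 aaCCbbee=8 aaCcBbEe=8 aaCcBbee=8 aaCcbbEe=8 aaCcbbee=8
AACcBbee hits 8/256; gcd=8; 8÷8/256÷8 = 1/32

P(AACcBbee) = 1/32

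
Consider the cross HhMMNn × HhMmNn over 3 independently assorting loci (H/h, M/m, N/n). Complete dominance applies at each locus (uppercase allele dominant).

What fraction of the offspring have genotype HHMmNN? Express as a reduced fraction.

HhMMNn gametes: HMN×2, HMn×2, hMN×2, hMn×2
HhMmNn gametes: HMN×1, HMn×1, HmN×1, Hmn×1, hMN×1, hMn×1, hmN×1, hmn×1
HhMMNn×HhMmNn grid (8·8=64): HHMMNN=2 HHMMNn=4 HHMMnn=2 HHMmNN=2 HHMmNn=4 HHMmnn=2 HhMMNN=4 HhMMNn=8 HhMMnn=4 HhMmNN=4 HhMmNn=8 HhMmnn=4 hhMMNN=2 hhMMNn=4 hhMMnn=2 hhMmNN=2 hhMmNn=4 hhMmnn=2
HHMmNN hits 2/64; gcd=2; 2÷2/64÷2 = 1/32

P(HHMmNN) = 1/32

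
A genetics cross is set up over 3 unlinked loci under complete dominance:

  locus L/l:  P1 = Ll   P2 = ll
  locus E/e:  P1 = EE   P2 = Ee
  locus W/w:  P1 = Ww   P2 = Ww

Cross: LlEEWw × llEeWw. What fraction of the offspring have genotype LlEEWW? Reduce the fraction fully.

LlEEWw gametes: LEW×2, LEw×2, lEW×2, lEw×2
llEeWw gametes: lEW×2, lEw×2, leW×2, lew×2
LlEEWw×llEeWw grid (8·8=64): LlEEWW=4 LlEEWw=8 LlEEww=4 LlEeWW=4 LlEeWw=8 LlEeww=4 llEEWW=4 llEEWw=8 llEEww=4 llEeWW=4 llEeWw=8 llEeww=4
LlEEWW hits 4/64; gcd=4; 4÷4/64÷4 = 1/16

P(LlEEWW) = 1/16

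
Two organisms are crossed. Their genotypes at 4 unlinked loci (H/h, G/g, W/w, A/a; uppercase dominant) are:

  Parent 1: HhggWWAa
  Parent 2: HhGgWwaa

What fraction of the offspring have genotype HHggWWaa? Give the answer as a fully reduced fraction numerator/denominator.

HhggWWAa gametes: HgWA×4, HgWa×4, hgWA×4, hgWa×4
HhGgWwaa gametes: HGWa×2, HGwa×2, HgWa×2, Hgwa×2, hGWa×2, hGwa×2, hgWa×2, hgwa×2
HhggWWAa×HhGgWwaa grid (16·16=256): HHGgWWAa=8 HHGgWWaa=8 HHGgWwAa=8 HHGgWwaa=8 HHggWWAa=8 HHggWWaa=8 HHggWwAa=8 HHggWwaa=8 HhGgWWAa=16 HhGgWWaa=16 HhGgWwAa=16 HhGgWwaa=16 HhggWWAa=16 HhggWWaa=16 HhggWwAa=16 HhggWwaa=16 hhGgWWAa=8 hhGgWWaa=8 hhGgWwAa=8 hhGgWwaa=8 hhggWWAa=8 hhggWWaa=8 hhggWwAa=8 hhggWwaa=8
HHggWWaa hits 8/256; gcd=8; 8÷8/256÷8 = 1/32

P(HHggWWaa) = 1/32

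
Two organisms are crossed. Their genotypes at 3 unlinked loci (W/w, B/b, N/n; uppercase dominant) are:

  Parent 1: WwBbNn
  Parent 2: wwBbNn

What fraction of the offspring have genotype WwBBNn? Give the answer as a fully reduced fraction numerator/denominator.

WwBbNn gametes: WBN×1, WBn×1, WbN×1, Wbn×1, wBN×1, wBn×1, wbN×1, wbn×1
wwBbNn gametes: wBN×2, wBn×2, wbN×2, wbn×2
WwBbNn×wwBbNn grid (8·8=64): WwBBNN=2 WwBBNn=4 WwBBnn=2 WwBbNN=4 WwBbNn=8 WwBbnn=4 WwbbNN=2 WwbbNn=4 Wwbbnn=2 wwBBNN=2 wwBBNn=4 wwBBnn=2 wwBbNN=4 wwBbNn=8 wwBbnn=4 wwbbNN=2 wwbbNn=4 wwbbnn=2
WwBBNn hits 4/64; gcd=4; 4÷4/64÷4 = 1/16

P(WwBBNn) = 1/16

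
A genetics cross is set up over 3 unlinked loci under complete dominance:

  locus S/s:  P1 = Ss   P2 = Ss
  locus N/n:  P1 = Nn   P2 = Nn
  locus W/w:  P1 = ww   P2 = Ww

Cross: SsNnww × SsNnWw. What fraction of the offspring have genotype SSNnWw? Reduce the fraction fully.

P(SSNnWw) = 1/16

SsNnww gametes: SNw×2, Snw×2, sNw×2, snw×2
SsNnWw gametes: SNW×1, SNw×1, SnW×1, Snw×1, sNW×1, sNw×1, snW×1, snw×1
SsNnww×SsNnWw grid (8·8=64): SSNNWw=2 SSNNww=2 SSNnWw=4 SSNnww=4 SSnnWw=2 SSnnww=2 SsNNWw=4 SsNNww=4 SsNnWw=8 SsNnww=8 SsnnWw=4 Ssnnww=4 ssNNWw=2 ssNNww=2 ssNnWw=4 ssNnww=4 ssnnWw=2 ssnnww=2
SSNnWw hits 4/64; gcd=4; 4÷4/64÷4 = 1/16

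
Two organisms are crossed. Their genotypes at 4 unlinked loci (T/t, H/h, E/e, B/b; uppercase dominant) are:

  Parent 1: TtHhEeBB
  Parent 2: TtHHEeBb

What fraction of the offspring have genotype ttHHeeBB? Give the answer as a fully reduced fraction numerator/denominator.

TtHhEeBB gametes: THEB×2, THeB×2, ThEB×2, TheB×2, tHEB×2, tHeB×2, thEB×2, theB×2
TtHHEeBb gametes: THEB×2, THEb×2, THeB×2, THeb×2, tHEB×2, tHEb×2, tHeB×2, tHeb×2
TtHhEeBB×TtHHEeBb grid (16·16=256): TTHHEEBB=4 TTHHEEBb=4 TTHHEeBB=8 TTHHEeBb=8 TTHHeeBB=4 TTHHeeBb=4 TTHhEEBB=4 TTHhEEBb=4 TTHhEeBB=8 TTHhEeBb=8 TTHheeBB=4 TTHheeBb=4 TtHHEEBB=8 TtHHEEBb=8 TtHHEeBB=16 TtHHEeBb=16 TtHHeeBB=8 TtHHeeBb=8 TtHhEEBB=8 TtHhEEBb=8 TtHhEeBB=16 TtHhEeBb=16 TtHheeBB=8 TtHheeBb=8 ttHHEEBB=4 ttHHEEBb=4 ttHHEeBB=8 ttHHEeBb=8 ttHHeeBB=4 ttHHeeBb=4 ttHhEEBB=4 ttHhEEBb=4 ttHhEeBB=8 ttHhEeBb=8 ttHheeBB=4 ttHheeBb=4
ttHHeeBB hits 4/256; gcd=4; 4÷4/256÷4 = 1/64

P(ttHHeeBB) = 1/64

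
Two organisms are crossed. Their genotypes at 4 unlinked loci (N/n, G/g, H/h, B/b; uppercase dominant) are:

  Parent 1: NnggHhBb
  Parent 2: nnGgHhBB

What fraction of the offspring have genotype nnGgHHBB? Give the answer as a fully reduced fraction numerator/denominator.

P(nnGgHHBB) = 1/32

NnggHhBb gametes: NgHB×2, NgHb×2, NghB×2, Nghb×2, ngHB×2, ngHb×2, nghB×2, nghb×2
nnGgHhBB gametes: nGHB×4, nGhB×4, ngHB×4, nghB×4
NnggHhBb×nnGgHhBB grid (16·16=256): NnGgHHBB=8 NnGgHHBb=8 NnGgHhBB=16 NnGgHhBb=16 NnGghhBB=8 NnGghhBb=8 NnggHHBB=8 NnggHHBb=8 NnggHhBB=16 NnggHhBb=16 NngghhBB=8 NngghhBb=8 nnGgHHBB=8 nnGgHHBb=8 nnGgHhBB=16 nnGgHhBb=16 nnGghhBB=8 nnGghhBb=8 nnggHHBB=8 nnggHHBb=8 nnggHhBB=16 nnggHhBb=16 nngghhBB=8 nngghhBb=8
nnGgHHBB hits 8/256; gcd=8; 8÷8/256÷8 = 1/32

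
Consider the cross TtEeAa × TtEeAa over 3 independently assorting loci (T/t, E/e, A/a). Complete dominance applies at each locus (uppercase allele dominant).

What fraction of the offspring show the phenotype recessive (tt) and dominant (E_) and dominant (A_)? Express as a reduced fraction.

P(tt E_ A_) = 9/64

TtEeAa gametes: TEA×1, TEa×1, TeA×1, Tea×1, tEA×1, tEa×1, teA×1, tea×1
TtEeAa gametes: TEA×1, TEa×1, TeA×1, Tea×1, tEA×1, tEa×1, teA×1, tea×1
TtEeAa×TtEeAa grid (8·8=64): TTEEAA=1 TTEEAa=2 TTEEaa=1 TTEeAA=2 TTEeAa=4 TTEeaa=2 TTeeAA=1 TTeeAa=2 TTeeaa=1 TtEEAA=2 TtEEAa=4 TtEEaa=2 TtEeAA=4 TtEeAa=8 TtEeaa=4 TteeAA=2 TteeAa=4 Tteeaa=2 ttEEAA=1 ttEEAa=2 ttEEaa=1 ttEeAA=2 ttEeAa=4 ttEeaa=2 tteeAA=1 tteeAa=2 tteeaa=1
tt E_ A_ hits 9/64; gcd=1; 9÷1/64÷1 = 9/64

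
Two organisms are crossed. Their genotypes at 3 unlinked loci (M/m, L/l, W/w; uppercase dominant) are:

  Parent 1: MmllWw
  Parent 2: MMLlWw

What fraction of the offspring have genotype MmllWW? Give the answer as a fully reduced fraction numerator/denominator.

P(MmllWW) = 1/16

MmllWw gametes: MlW×2, Mlw×2, mlW×2, mlw×2
MMLlWw gametes: MLW×2, MLw×2, MlW×2, Mlw×2
MmllWw×MMLlWw grid (8·8=64): MMLlWW=4 MMLlWw=8 MMLlww=4 MMllWW=4 MMllWw=8 MMllww=4 MmLlWW=4 MmLlWw=8 MmLlww=4 MmllWW=4 MmllWw=8 Mmllww=4
MmllWW hits 4/64; gcd=4; 4÷4/64÷4 = 1/16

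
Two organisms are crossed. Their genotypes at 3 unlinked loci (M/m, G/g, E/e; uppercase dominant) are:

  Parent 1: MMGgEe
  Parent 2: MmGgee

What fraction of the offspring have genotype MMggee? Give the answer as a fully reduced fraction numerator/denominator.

P(MMggee) = 1/16

MMGgEe gametes: MGE×2, MGe×2, MgE×2, Mge×2
MmGgee gametes: MGe×2, Mge×2, mGe×2, mge×2
MMGgEe×MmGgee grid (8·8=64): MMGGEe=4 MMGGee=4 MMGgEe=8 MMGgee=8 MMggEe=4 MMggee=4 MmGGEe=4 MmGGee=4 MmGgEe=8 MmGgee=8 MmggEe=4 Mmggee=4
MMggee hits 4/64; gcd=4; 4÷4/64÷4 = 1/16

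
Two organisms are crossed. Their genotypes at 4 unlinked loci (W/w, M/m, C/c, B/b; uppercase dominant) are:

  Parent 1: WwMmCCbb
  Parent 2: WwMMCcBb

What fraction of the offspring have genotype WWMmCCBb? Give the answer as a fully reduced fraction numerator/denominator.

WwMmCCbb gametes: WMCb×4, WmCb×4, wMCb×4, wmCb×4
WwMMCcBb gametes: WMCB×2, WMCb×2, WMcB×2, WMcb×2, wMCB×2, wMCb×2, wMcB×2, wMcb×2
WwMmCCbb×WwMMCcBb grid (16·16=256): WWMMCCBb=8 WWMMCCbb=8 WWMMCcBb=8 WWMMCcbb=8 WWMmCCBb=8 WWMmCCbb=8 WWMmCcBb=8 WWMmCcbb=8 WwMMCCBb=16 WwMMCCbb=16 WwMMCcBb=16 WwMMCcbb=16 WwMmCCBb=16 WwMmCCbb=16 WwMmCcBb=16 WwMmCcbb=16 wwMMCCBb=8 wwMMCCbb=8 wwMMCcBb=8 wwMMCcbb=8 wwMmCCBb=8 wwMmCCbb=8 wwMmCcBb=8 wwMmCcbb=8
WWMmCCBb hits 8/256; gcd=8; 8÷8/256÷8 = 1/32

P(WWMmCCBb) = 1/32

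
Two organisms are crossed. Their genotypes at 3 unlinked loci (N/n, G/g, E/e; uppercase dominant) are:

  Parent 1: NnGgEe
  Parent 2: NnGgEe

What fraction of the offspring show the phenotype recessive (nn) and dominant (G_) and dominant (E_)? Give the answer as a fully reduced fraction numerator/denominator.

NnGgEe gametes: NGE×1, NGe×1, NgE×1, Nge×1, nGE×1, nGe×1, ngE×1, nge×1
NnGgEe gametes: NGE×1, NGe×1, NgE×1, Nge×1, nGE×1, nGe×1, ngE×1, nge×1
NnGgEe×NnGgEe grid (8·8=64): NNGGEE=1 NNGGEe=2 NNGGee=1 NNGgEE=2 NNGgEe=4 NNGgee=2 NNggEE=1 NNggEe=2 NNggee=1 NnGGEE=2 NnGGEe=4 NnGGee=2 NnGgEE=4 NnGgEe=8 NnGgee=4 NnggEE=2 NnggEe=4 Nnggee=2 nnGGEE=1 nnGGEe=2 nnGGee=1 nnGgEE=2 nnGgEe=4 nnGgee=2 nnggEE=1 nnggEe=2 nnggee=1
nn G_ E_ hits 9/64; gcd=1; 9÷1/64÷1 = 9/64

P(nn G_ E_) = 9/64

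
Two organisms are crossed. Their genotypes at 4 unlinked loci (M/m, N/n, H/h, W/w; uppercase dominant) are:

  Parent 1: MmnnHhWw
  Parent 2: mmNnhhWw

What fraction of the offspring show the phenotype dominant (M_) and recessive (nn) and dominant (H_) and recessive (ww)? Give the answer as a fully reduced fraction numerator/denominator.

P(M_ nn H_ ww) = 1/32

MmnnHhWw gametes: MnHW×2, MnHw×2, MnhW×2, Mnhw×2, mnHW×2, mnHw×2, mnhW×2, mnhw×2
mmNnhhWw gametes: mNhW×4, mNhw×4, mnhW×4, mnhw×4
MmnnHhWw×mmNnhhWw grid (16·16=256): MmNnHhWW=8 MmNnHhWw=16 MmNnHhww=8 MmNnhhWW=8 MmNnhhWw=16 MmNnhhww=8 MmnnHhWW=8 MmnnHhWw=16 MmnnHhww=8 MmnnhhWW=8 MmnnhhWw=16 Mmnnhhww=8 mmNnHhWW=8 mmNnHhWw=16 mmNnHhww=8 mmNnhhWW=8 mmNnhhWw=16 mmNnhhww=8 mmnnHhWW=8 mmnnHhWw=16 mmnnHhww=8 mmnnhhWW=8 mmnnhhWw=16 mmnnhhww=8
M_ nn H_ ww hits 8/256; gcd=8; 8÷8/256÷8 = 1/32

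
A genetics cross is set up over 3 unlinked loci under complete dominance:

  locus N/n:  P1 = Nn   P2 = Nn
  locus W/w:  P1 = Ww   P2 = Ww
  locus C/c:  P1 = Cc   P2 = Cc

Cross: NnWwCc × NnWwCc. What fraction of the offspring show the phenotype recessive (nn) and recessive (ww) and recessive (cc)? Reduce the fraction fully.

P(nn ww cc) = 1/64

NnWwCc gametes: NWC×1, NWc×1, NwC×1, Nwc×1, nWC×1, nWc×1, nwC×1, nwc×1
NnWwCc gametes: NWC×1, NWc×1, NwC×1, Nwc×1, nWC×1, nWc×1, nwC×1, nwc×1
NnWwCc×NnWwCc grid (8·8=64): NNWWCC=1 NNWWCc=2 NNWWcc=1 NNWwCC=2 NNWwCc=4 NNWwcc=2 NNwwCC=1 NNwwCc=2 NNwwcc=1 NnWWCC=2 NnWWCc=4 NnWWcc=2 NnWwCC=4 NnWwCc=8 NnWwcc=4 NnwwCC=2 NnwwCc=4 Nnwwcc=2 nnWWCC=1 nnWWCc=2 nnWWcc=1 nnWwCC=2 nnWwCc=4 nnWwcc=2 nnwwCC=1 nnwwCc=2 nnwwcc=1
nn ww cc hits 1/64; gcd=1; 1÷1/64÷1 = 1/64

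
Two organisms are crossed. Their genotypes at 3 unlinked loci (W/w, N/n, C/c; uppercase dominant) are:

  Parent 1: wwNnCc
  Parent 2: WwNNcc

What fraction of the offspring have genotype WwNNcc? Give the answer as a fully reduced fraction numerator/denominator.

P(WwNNcc) = 1/8

wwNnCc gametes: wNC×2, wNc×2, wnC×2, wnc×2
WwNNcc gametes: WNc×4, wNc×4
wwNnCc×WwNNcc grid (8·8=64): WwNNCc=8 WwNNcc=8 WwNnCc=8 WwNncc=8 wwNNCc=8 wwNNcc=8 wwNnCc=8 wwNncc=8
WwNNcc hits 8/64; gcd=8; 8÷8/64÷8 = 1/8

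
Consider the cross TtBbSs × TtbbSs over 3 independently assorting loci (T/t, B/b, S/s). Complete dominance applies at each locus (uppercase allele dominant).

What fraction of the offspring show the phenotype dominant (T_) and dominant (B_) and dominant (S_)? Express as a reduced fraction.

TtBbSs gametes: TBS×1, TBs×1, TbS×1, Tbs×1, tBS×1, tBs×1, tbS×1, tbs×1
TtbbSs gametes: TbS×2, Tbs×2, tbS×2, tbs×2
TtBbSs×TtbbSs grid (8·8=64): TTBbSS=2 TTBbSs=4 TTBbss=2 TTbbSS=2 TTbbSs=4 TTbbss=2 TtBbSS=4 TtBbSs=8 TtBbss=4 TtbbSS=4 TtbbSs=8 Ttbbss=4 ttBbSS=2 ttBbSs=4 ttBbss=2 ttbbSS=2 ttbbSs=4 ttbbss=2
T_ B_ S_ hits 18/64; gcd=2; 18÷2/64÷2 = 9/32

P(T_ B_ S_) = 9/32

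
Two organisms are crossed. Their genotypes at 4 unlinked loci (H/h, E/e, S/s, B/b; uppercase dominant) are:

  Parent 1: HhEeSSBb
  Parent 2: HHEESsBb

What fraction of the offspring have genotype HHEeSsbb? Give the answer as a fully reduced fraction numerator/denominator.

P(HHEeSsbb) = 1/32

HhEeSSBb gametes: HESB×2, HESb×2, HeSB×2, HeSb×2, hESB×2, hESb×2, heSB×2, heSb×2
HHEESsBb gametes: HESB×4, HESb×4, HEsB×4, HEsb×4
HhEeSSBb×HHEESsBb grid (16·16=256): HHEESSBB=8 HHEESSBb=16 HHEESSbb=8 HHEESsBB=8 HHEESsBb=16 HHEESsbb=8 HHEeSSBB=8 HHEeSSBb=16 HHEeSSbb=8 HHEeSsBB=8 HHEeSsBb=16 HHEeSsbb=8 HhEESSBB=8 HhEESSBb=16 HhEESSbb=8 HhEESsBB=8 HhEESsBb=16 HhEESsbb=8 HhEeSSBB=8 HhEeSSBb=16 HhEeSSbb=8 HhEeSsBB=8 HhEeSsBb=16 HhEeSsbb=8
HHEeSsbb hits 8/256; gcd=8; 8÷8/256÷8 = 1/32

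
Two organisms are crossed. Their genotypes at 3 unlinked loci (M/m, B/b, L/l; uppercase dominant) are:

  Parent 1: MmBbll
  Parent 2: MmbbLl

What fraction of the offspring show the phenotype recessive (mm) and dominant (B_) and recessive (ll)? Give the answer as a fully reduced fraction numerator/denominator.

MmBbll gametes: MBl×2, Mbl×2, mBl×2, mbl×2
MmbbLl gametes: MbL×2, Mbl×2, mbL×2, mbl×2
MmBbll×MmbbLl grid (8·8=64): MMBbLl=4 MMBbll=4 MMbbLl=4 MMbbll=4 MmBbLl=8 MmBbll=8 MmbbLl=8 Mmbbll=8 mmBbLl=4 mmBbll=4 mmbbLl=4 mmbbll=4
mm B_ ll hits 4/64; gcd=4; 4÷4/64÷4 = 1/16

P(mm B_ ll) = 1/16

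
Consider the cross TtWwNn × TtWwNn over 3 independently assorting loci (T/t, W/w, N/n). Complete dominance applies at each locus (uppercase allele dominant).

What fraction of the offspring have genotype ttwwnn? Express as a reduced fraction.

P(ttwwnn) = 1/64

TtWwNn gametes: TWN×1, TWn×1, TwN×1, Twn×1, tWN×1, tWn×1, twN×1, twn×1
TtWwNn gametes: TWN×1, TWn×1, TwN×1, Twn×1, tWN×1, tWn×1, twN×1, twn×1
TtWwNn×TtWwNn grid (8·8=64): TTWWNN=1 TTWWNn=2 TTWWnn=1 TTWwNN=2 TTWwNn=4 TTWwnn=2 TTwwNN=1 TTwwNn=2 TTwwnn=1 TtWWNN=2 TtWWNn=4 TtWWnn=2 TtWwNN=4 TtWwNn=8 TtWwnn=4 TtwwNN=2 TtwwNn=4 Ttwwnn=2 ttWWNN=1 ttWWNn=2 ttWWnn=1 ttWwNN=2 ttWwNn=4 ttWwnn=2 ttwwNN=1 ttwwNn=2 ttwwnn=1
ttwwnn hits 1/64; gcd=1; 1÷1/64÷1 = 1/64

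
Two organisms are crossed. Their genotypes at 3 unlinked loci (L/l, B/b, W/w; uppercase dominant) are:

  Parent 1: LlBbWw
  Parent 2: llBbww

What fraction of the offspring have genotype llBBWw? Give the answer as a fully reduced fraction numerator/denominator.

P(llBBWw) = 1/16

LlBbWw gametes: LBW×1, LBw×1, LbW×1, Lbw×1, lBW×1, lBw×1, lbW×1, lbw×1
llBbww gametes: lBw×4, lbw×4
LlBbWw×llBbww grid (8·8=64): LlBBWw=4 LlBBww=4 LlBbWw=8 LlBbww=8 LlbbWw=4 Llbbww=4 llBBWw=4 llBBww=4 llBbWw=8 llBbww=8 llbbWw=4 llbbww=4
llBBWw hits 4/64; gcd=4; 4÷4/64÷4 = 1/16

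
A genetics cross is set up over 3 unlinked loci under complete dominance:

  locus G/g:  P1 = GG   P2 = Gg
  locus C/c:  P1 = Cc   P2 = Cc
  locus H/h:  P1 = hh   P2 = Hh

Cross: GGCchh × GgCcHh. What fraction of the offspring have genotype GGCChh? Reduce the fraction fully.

P(GGCChh) = 1/16

GGCchh gametes: GCh×4, Gch×4
GgCcHh gametes: GCH×1, GCh×1, GcH×1, Gch×1, gCH×1, gCh×1, gcH×1, gch×1
GGCchh×GgCcHh grid (8·8=64): GGCCHh=4 GGCChh=4 GGCcHh=8 GGCchh=8 GGccHh=4 GGcchh=4 GgCCHh=4 GgCChh=4 GgCcHh=8 GgCchh=8 GgccHh=4 Ggcchh=4
GGCChh hits 4/64; gcd=4; 4÷4/64÷4 = 1/16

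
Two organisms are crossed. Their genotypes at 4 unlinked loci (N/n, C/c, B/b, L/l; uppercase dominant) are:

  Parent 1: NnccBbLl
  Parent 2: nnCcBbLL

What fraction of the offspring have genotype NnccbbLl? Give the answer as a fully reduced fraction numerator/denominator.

P(NnccbbLl) = 1/32

NnccBbLl gametes: NcBL×2, NcBl×2, NcbL×2, Ncbl×2, ncBL×2, ncBl×2, ncbL×2, ncbl×2
nnCcBbLL gametes: nCBL×4, nCbL×4, ncBL×4, ncbL×4
NnccBbLl×nnCcBbLL grid (16·16=256): NnCcBBLL=8 NnCcBBLl=8 NnCcBbLL=16 NnCcBbLl=16 NnCcbbLL=8 NnCcbbLl=8 NnccBBLL=8 NnccBBLl=8 NnccBbLL=16 NnccBbLl=16 NnccbbLL=8 NnccbbLl=8 nnCcBBLL=8 nnCcBBLl=8 nnCcBbLL=16 nnCcBbLl=16 nnCcbbLL=8 nnCcbbLl=8 nnccBBLL=8 nnccBBLl=8 nnccBbLL=16 nnccBbLl=16 nnccbbLL=8 nnccbbLl=8
NnccbbLl hits 8/256; gcd=8; 8÷8/256÷8 = 1/32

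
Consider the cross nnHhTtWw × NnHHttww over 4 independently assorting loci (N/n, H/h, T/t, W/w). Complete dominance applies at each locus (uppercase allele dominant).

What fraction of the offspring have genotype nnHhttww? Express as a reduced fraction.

nnHhTtWw gametes: nHTW×2, nHTw×2, nHtW×2, nHtw×2, nhTW×2, nhTw×2, nhtW×2, nhtw×2
NnHHttww gametes: NHtw×8, nHtw×8
nnHhTtWw×NnHHttww grid (16·16=256): NnHHTtWw=16 NnHHTtww=16 NnHHttWw=16 NnHHttww=16 NnHhTtWw=16 NnHhTtww=16 NnHhttWw=16 NnHhttww=16 nnHHTtWw=16 nnHHTtww=16 nnHHttWw=16 nnHHttww=16 nnHhTtWw=16 nnHhTtww=16 nnHhttWw=16 nnHhttww=16
nnHhttww hits 16/256; gcd=16; 16÷16/256÷16 = 1/16

P(nnHhttww) = 1/16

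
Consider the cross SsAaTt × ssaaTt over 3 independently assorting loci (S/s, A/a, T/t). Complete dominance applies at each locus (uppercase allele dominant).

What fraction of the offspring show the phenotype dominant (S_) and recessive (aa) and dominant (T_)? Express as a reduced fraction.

SsAaTt gametes: SAT×1, SAt×1, SaT×1, Sat×1, sAT×1, sAt×1, saT×1, sat×1
ssaaTt gametes: saT×4, sat×4
SsAaTt×ssaaTt grid (8·8=64): SsAaTT=4 SsAaTt=8 SsAatt=4 SsaaTT=4 SsaaTt=8 Ssaatt=4 ssAaTT=4 ssAaTt=8 ssAatt=4 ssaaTT=4 ssaaTt=8 ssaatt=4
S_ aa T_ hits 12/64; gcd=4; 12÷4/64÷4 = 3/16

P(S_ aa T_) = 3/16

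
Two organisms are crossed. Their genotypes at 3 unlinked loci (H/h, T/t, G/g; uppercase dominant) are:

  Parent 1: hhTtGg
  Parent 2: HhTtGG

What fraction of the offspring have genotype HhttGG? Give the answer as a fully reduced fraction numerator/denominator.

P(HhttGG) = 1/16

hhTtGg gametes: hTG×2, hTg×2, htG×2, htg×2
HhTtGG gametes: HTG×2, HtG×2, hTG×2, htG×2
hhTtGg×HhTtGG grid (8·8=64): HhTTGG=4 HhTTGg=4 HhTtGG=8 HhTtGg=8 HhttGG=4 HhttGg=4 hhTTGG=4 hhTTGg=4 hhTtGG=8 hhTtGg=8 hhttGG=4 hhttGg=4
HhttGG hits 4/64; gcd=4; 4÷4/64÷4 = 1/16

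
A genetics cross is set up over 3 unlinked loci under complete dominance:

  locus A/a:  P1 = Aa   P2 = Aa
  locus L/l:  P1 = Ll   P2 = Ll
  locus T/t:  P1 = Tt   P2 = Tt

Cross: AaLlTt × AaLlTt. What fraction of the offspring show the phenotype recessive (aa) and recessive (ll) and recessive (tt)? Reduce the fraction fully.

P(aa ll tt) = 1/64

AaLlTt gametes: ALT×1, ALt×1, AlT×1, Alt×1, aLT×1, aLt×1, alT×1, alt×1
AaLlTt gametes: ALT×1, ALt×1, AlT×1, Alt×1, aLT×1, aLt×1, alT×1, alt×1
AaLlTt×AaLlTt grid (8·8=64): AALLTT=1 AALLTt=2 AALLtt=1 AALlTT=2 AALlTt=4 AALltt=2 AAllTT=1 AAllTt=2 AAlltt=1 AaLLTT=2 AaLLTt=4 AaLLtt=2 AaLlTT=4 AaLlTt=8 AaLltt=4 AallTT=2 AallTt=4 Aalltt=2 aaLLTT=1 aaLLTt=2 aaLLtt=1 aaLlTT=2 aaLlTt=4 aaLltt=2 aallTT=1 aallTt=2 aalltt=1
aa ll tt hits 1/64; gcd=1; 1÷1/64÷1 = 1/64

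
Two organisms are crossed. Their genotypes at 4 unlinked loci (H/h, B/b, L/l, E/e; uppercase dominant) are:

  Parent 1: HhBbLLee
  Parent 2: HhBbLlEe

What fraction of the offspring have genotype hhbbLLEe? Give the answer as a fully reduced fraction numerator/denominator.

HhBbLLee gametes: HBLe×4, HbLe×4, hBLe×4, hbLe×4
HhBbLlEe gametes: HBLE×1, HBLe×1, HBlE×1, HBle×1, HbLE×1, HbLe×1, HblE×1, Hble×1, hBLE×1, hBLe×1, hBlE×1, hBle×1, hbLE×1, hbLe×1, hblE×1, hble×1
HhBbLLee×HhBbLlEe grid (16·16=256): HHBBLLEe=4 HHBBLLee=4 HHBBLlEe=4 HHBBLlee=4 HHBbLLEe=8 HHBbLLee=8 HHBbLlEe=8 HHBbLlee=8 HHbbLLEe=4 HHbbLLee=4 HHbbLlEe=4 HHbbLlee=4 HhBBLLEe=8 HhBBLLee=8 HhBBLlEe=8 HhBBLlee=8 HhBbLLEe=16 HhBbLLee=16 HhBbLlEe=16 HhBbLlee=16 HhbbLLEe=8 HhbbLLee=8 HhbbLlEe=8 HhbbLlee=8 hhBBLLEe=4 hhBBLLee=4 hhBBLlEe=4 hhBBLlee=4 hhBbLLEe=8 hhBbLLee=8 hhBbLlEe=8 hhBbLlee=8 hhbbLLEe=4 hhbbLLee=4 hhbbLlEe=4 hhbbLlee=4
hhbbLLEe hits 4/256; gcd=4; 4÷4/256÷4 = 1/64

P(hhbbLLEe) = 1/64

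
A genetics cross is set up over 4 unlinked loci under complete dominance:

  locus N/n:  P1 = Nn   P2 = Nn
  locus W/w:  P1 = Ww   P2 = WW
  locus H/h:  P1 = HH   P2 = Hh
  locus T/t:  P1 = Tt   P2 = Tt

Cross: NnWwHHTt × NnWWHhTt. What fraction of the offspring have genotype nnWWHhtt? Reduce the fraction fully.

NnWwHHTt gametes: NWHT×2, NWHt×2, NwHT×2, NwHt×2, nWHT×2, nWHt×2, nwHT×2, nwHt×2
NnWWHhTt gametes: NWHT×2, NWHt×2, NWhT×2, NWht×2, nWHT×2, nWHt×2, nWhT×2, nWht×2
NnWwHHTt×NnWWHhTt grid (16·16=256): NNWWHHTT=4 NNWWHHTt=8 NNWWHHtt=4 NNWWHhTT=4 NNWWHhTt=8 NNWWHhtt=4 NNWwHHTT=4 NNWwHHTt=8 NNWwHHtt=4 NNWwHhTT=4 NNWwHhTt=8 NNWwHhtt=4 NnWWHHTT=8 NnWWHHTt=16 NnWWHHtt=8 NnWWHhTT=8 NnWWHhTt=16 NnWWHhtt=8 NnWwHHTT=8 NnWwHHTt=16 NnWwHHtt=8 NnWwHhTT=8 NnWwHhTt=16 NnWwHhtt=8 nnWWHHTT=4 nnWWHHTt=8 nnWWHHtt=4 nnWWHhTT=4 nnWWHhTt=8 nnWWHhtt=4 nnWwHHTT=4 nnWwHHTt=8 nnWwHHtt=4 nnWwHhTT=4 nnWwHhTt=8 nnWwHhtt=4
nnWWHhtt hits 4/256; gcd=4; 4÷4/256÷4 = 1/64

P(nnWWHhtt) = 1/64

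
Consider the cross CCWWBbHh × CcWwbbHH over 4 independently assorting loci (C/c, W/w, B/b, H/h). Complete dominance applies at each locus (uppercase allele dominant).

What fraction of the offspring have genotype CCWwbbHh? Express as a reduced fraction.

P(CCWwbbHh) = 1/16

CCWWBbHh gametes: CWBH×4, CWBh×4, CWbH×4, CWbh×4
CcWwbbHH gametes: CWbH×4, CwbH×4, cWbH×4, cwbH×4
CCWWBbHh×CcWwbbHH grid (16·16=256): CCWWBbHH=16 CCWWBbHh=16 CCWWbbHH=16 CCWWbbHh=16 CCWwBbHH=16 CCWwBbHh=16 CCWwbbHH=16 CCWwbbHh=16 CcWWBbHH=16 CcWWBbHh=16 CcWWbbHH=16 CcWWbbHh=16 CcWwBbHH=16 CcWwBbHh=16 CcWwbbHH=16 CcWwbbHh=16
CCWwbbHh hits 16/256; gcd=16; 16÷16/256÷16 = 1/16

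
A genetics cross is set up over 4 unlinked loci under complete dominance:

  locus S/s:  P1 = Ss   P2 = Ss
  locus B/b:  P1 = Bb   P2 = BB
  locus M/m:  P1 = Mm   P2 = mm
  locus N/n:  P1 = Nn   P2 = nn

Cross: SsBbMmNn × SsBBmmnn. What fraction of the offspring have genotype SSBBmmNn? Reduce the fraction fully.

P(SSBBmmNn) = 1/32

SsBbMmNn gametes: SBMN×1, SBMn×1, SBmN×1, SBmn×1, SbMN×1, SbMn×1, SbmN×1, Sbmn×1, sBMN×1, sBMn×1, sBmN×1, sBmn×1, sbMN×1, sbMn×1, sbmN×1, sbmn×1
SsBBmmnn gametes: SBmn×8, sBmn×8
SsBbMmNn×SsBBmmnn grid (16·16=256): SSBBMmNn=8 SSBBMmnn=8 SSBBmmNn=8 SSBBmmnn=8 SSBbMmNn=8 SSBbMmnn=8 SSBbmmNn=8 SSBbmmnn=8 SsBBMmNn=16 SsBBMmnn=16 SsBBmmNn=16 SsBBmmnn=16 SsBbMmNn=16 SsBbMmnn=16 SsBbmmNn=16 SsBbmmnn=16 ssBBMmNn=8 ssBBMmnn=8 ssBBmmNn=8 ssBBmmnn=8 ssBbMmNn=8 ssBbMmnn=8 ssBbmmNn=8 ssBbmmnn=8
SSBBmmNn hits 8/256; gcd=8; 8÷8/256÷8 = 1/32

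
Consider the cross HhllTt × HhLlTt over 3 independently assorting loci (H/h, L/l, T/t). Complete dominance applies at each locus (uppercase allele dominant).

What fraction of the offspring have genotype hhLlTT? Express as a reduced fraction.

P(hhLlTT) = 1/32

HhllTt gametes: HlT×2, Hlt×2, hlT×2, hlt×2
HhLlTt gametes: HLT×1, HLt×1, HlT×1, Hlt×1, hLT×1, hLt×1, hlT×1, hlt×1
HhllTt×HhLlTt grid (8·8=64): HHLlTT=2 HHLlTt=4 HHLltt=2 HHllTT=2 HHllTt=4 HHlltt=2 HhLlTT=4 HhLlTt=8 HhLltt=4 HhllTT=4 HhllTt=8 Hhlltt=4 hhLlTT=2 hhLlTt=4 hhLltt=2 hhllTT=2 hhllTt=4 hhlltt=2
hhLlTT hits 2/64; gcd=2; 2÷2/64÷2 = 1/32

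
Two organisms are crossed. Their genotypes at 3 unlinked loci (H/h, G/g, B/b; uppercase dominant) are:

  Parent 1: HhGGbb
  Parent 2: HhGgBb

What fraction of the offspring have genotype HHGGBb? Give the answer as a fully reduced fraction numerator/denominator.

HhGGbb gametes: HGb×4, hGb×4
HhGgBb gametes: HGB×1, HGb×1, HgB×1, Hgb×1, hGB×1, hGb×1, hgB×1, hgb×1
HhGGbb×HhGgBb grid (8·8=64): HHGGBb=4 HHGGbb=4 HHGgBb=4 HHGgbb=4 HhGGBb=8 HhGGbb=8 HhGgBb=8 HhGgbb=8 hhGGBb=4 hhGGbb=4 hhGgBb=4 hhGgbb=4
HHGGBb hits 4/64; gcd=4; 4÷4/64÷4 = 1/16

P(HHGGBb) = 1/16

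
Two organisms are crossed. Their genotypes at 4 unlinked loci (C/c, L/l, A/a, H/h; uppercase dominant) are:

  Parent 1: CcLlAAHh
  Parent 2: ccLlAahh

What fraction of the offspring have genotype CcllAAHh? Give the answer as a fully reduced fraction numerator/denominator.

P(CcllAAHh) = 1/32

CcLlAAHh gametes: CLAH×2, CLAh×2, ClAH×2, ClAh×2, cLAH×2, cLAh×2, clAH×2, clAh×2
ccLlAahh gametes: cLAh×4, cLah×4, clAh×4, clah×4
CcLlAAHh×ccLlAahh grid (16·16=256): CcLLAAHh=8 CcLLAAhh=8 CcLLAaHh=8 CcLLAahh=8 CcLlAAHh=16 CcLlAAhh=16 CcLlAaHh=16 CcLlAahh=16 CcllAAHh=8 CcllAAhh=8 CcllAaHh=8 CcllAahh=8 ccLLAAHh=8 ccLLAAhh=8 ccLLAaHh=8 ccLLAahh=8 ccLlAAHh=16 ccLlAAhh=16 ccLlAaHh=16 ccLlAahh=16 ccllAAHh=8 ccllAAhh=8 ccllAaHh=8 ccllAahh=8
CcllAAHh hits 8/256; gcd=8; 8÷8/256÷8 = 1/32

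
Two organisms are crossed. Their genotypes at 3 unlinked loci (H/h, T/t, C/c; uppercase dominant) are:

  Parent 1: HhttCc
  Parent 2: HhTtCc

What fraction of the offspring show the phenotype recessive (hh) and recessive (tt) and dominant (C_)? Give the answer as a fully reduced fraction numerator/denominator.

HhttCc gametes: HtC×2, Htc×2, htC×2, htc×2
HhTtCc gametes: HTC×1, HTc×1, HtC×1, Htc×1, hTC×1, hTc×1, htC×1, htc×1
HhttCc×HhTtCc grid (8·8=64): HHTtCC=2 HHTtCc=4 HHTtcc=2 HHttCC=2 HHttCc=4 HHttcc=2 HhTtCC=4 HhTtCc=8 HhTtcc=4 HhttCC=4 HhttCc=8 Hhttcc=4 hhTtCC=2 hhTtCc=4 hhTtcc=2 hhttCC=2 hhttCc=4 hhttcc=2
hh tt C_ hits 6/64; gcd=2; 6÷2/64÷2 = 3/32

P(hh tt C_) = 3/32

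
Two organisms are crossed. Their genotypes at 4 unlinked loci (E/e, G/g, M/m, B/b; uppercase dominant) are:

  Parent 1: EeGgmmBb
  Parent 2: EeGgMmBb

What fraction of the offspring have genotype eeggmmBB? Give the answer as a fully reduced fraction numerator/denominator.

EeGgmmBb gametes: EGmB×2, EGmb×2, EgmB×2, Egmb×2, eGmB×2, eGmb×2, egmB×2, egmb×2
EeGgMmBb gametes: EGMB×1, EGMb×1, EGmB×1, EGmb×1, EgMB×1, EgMb×1, EgmB×1, Egmb×1, eGMB×1, eGMb×1, eGmB×1, eGmb×1, egMB×1, egMb×1, egmB×1, egmb×1
EeGgmmBb×EeGgMmBb grid (16·16=256): EEGGMmBB=2 EEGGMmBb=4 EEGGMmbb=2 EEGGmmBB=2 EEGGmmBb=4 EEGGmmbb=2 EEGgMmBB=4 EEGgMmBb=8 EEGgMmbb=4 EEGgmmBB=4 EEGgmmBb=8 EEGgmmbb=4 EEggMmBB=2 EEggMmBb=4 EEggMmbb=2 EEggmmBB=2 EEggmmBb=4 EEggmmbb=2 EeGGMmBB=4 EeGGMmBb=8 EeGGMmbb=4 EeGGmmBB=4 EeGGmmBb=8 EeGGmmbb=4 EeGgMmBB=8 EeGgMmBb=16 EeGgMmbb=8 EeGgmmBB=8 EeGgmmBb=16 EeGgmmbb=8 EeggMmBB=4 EeggMmBb=8 EeggMmbb=4 EeggmmBB=4 EeggmmBb=8 Eeggmmbb=4 eeGGMmBB=2 eeGGMmBb=4 eeGGMmbb=2 eeGGmmBB=2 eeGGmmBb=4 eeGGmmbb=2 eeGgMmBB=4 eeGgMmBb=8 eeGgMmbb=4 eeGgmmBB=4 eeGgmmBb=8 eeGgmmbb=4 eeggMmBB=2 eeggMmBb=4 eeggMmbb=2 eeggmmBB=2 eeggmmBb=4 eeggmmbb=2
eeggmmBB hits 2/256; gcd=2; 2÷2/256÷2 = 1/128

P(eeggmmBB) = 1/128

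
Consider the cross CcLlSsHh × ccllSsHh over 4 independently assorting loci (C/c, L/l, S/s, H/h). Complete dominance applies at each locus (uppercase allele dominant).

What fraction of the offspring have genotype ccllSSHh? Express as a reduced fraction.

CcLlSsHh gametes: CLSH×1, CLSh×1, CLsH×1, CLsh×1, ClSH×1, ClSh×1, ClsH×1, Clsh×1, cLSH×1, cLSh×1, cLsH×1, cLsh×1, clSH×1, clSh×1, clsH×1, clsh×1
ccllSsHh gametes: clSH×4, clSh×4, clsH×4, clsh×4
CcLlSsHh×ccllSsHh grid (16·16=256): CcLlSSHH=4 CcLlSSHh=8 CcLlSShh=4 CcLlSsHH=8 CcLlSsHh=16 CcLlSshh=8 CcLlssHH=4 CcLlssHh=8 CcLlsshh=4 CcllSSHH=4 CcllSSHh=8 CcllSShh=4 CcllSsHH=8 CcllSsHh=16 CcllSshh=8 CcllssHH=4 CcllssHh=8 Ccllsshh=4 ccLlSSHH=4 ccLlSSHh=8 ccLlSShh=4 ccLlSsHH=8 ccLlSsHh=16 ccLlSshh=8 ccLlssHH=4 ccLlssHh=8 ccLlsshh=4 ccllSSHH=4 ccllSSHh=8 ccllSShh=4 ccllSsHH=8 ccllSsHh=16 ccllSshh=8 ccllssHH=4 ccllssHh=8 ccllsshh=4
ccllSSHh hits 8/256; gcd=8; 8÷8/256÷8 = 1/32

P(ccllSSHh) = 1/32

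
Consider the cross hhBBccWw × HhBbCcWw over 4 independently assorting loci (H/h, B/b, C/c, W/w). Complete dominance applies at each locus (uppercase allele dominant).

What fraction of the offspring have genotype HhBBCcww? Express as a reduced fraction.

hhBBccWw gametes: hBcW×8, hBcw×8
HhBbCcWw gametes: HBCW×1, HBCw×1, HBcW×1, HBcw×1, HbCW×1, HbCw×1, HbcW×1, Hbcw×1, hBCW×1, hBCw×1, hBcW×1, hBcw×1, hbCW×1, hbCw×1, hbcW×1, hbcw×1
hhBBccWw×HhBbCcWw grid (16·16=256): HhBBCcWW=8 HhBBCcWw=16 HhBBCcww=8 HhBBccWW=8 HhBBccWw=16 HhBBccww=8 HhBbCcWW=8 HhBbCcWw=16 HhBbCcww=8 HhBbccWW=8 HhBbccWw=16 HhBbccww=8 hhBBCcWW=8 hhBBCcWw=16 hhBBCcww=8 hhBBccWW=8 hhBBccWw=16 hhBBccww=8 hhBbCcWW=8 hhBbCcWw=16 hhBbCcww=8 hhBbccWW=8 hhBbccWw=16 hhBbccww=8
HhBBCcww hits 8/256; gcd=8; 8÷8/256÷8 = 1/32

P(HhBBCcww) = 1/32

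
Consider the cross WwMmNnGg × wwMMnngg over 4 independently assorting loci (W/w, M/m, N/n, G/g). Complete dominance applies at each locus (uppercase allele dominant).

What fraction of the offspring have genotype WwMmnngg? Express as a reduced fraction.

P(WwMmnngg) = 1/16

WwMmNnGg gametes: WMNG×1, WMNg×1, WMnG×1, WMng×1, WmNG×1, WmNg×1, WmnG×1, Wmng×1, wMNG×1, wMNg×1, wMnG×1, wMng×1, wmNG×1, wmNg×1, wmnG×1, wmng×1
wwMMnngg gametes: wMng×16
WwMmNnGg×wwMMnngg grid (16·16=256): WwMMNnGg=16 WwMMNngg=16 WwMMnnGg=16 WwMMnngg=16 WwMmNnGg=16 WwMmNngg=16 WwMmnnGg=16 WwMmnngg=16 wwMMNnGg=16 wwMMNngg=16 wwMMnnGg=16 wwMMnngg=16 wwMmNnGg=16 wwMmNngg=16 wwMmnnGg=16 wwMmnngg=16
WwMmnngg hits 16/256; gcd=16; 16÷16/256÷16 = 1/16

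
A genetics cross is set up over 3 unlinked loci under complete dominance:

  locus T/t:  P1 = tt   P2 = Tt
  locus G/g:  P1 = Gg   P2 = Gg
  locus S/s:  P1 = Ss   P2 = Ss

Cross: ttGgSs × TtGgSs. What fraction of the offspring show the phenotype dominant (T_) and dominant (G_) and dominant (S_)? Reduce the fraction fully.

P(T_ G_ S_) = 9/32

ttGgSs gametes: tGS×2, tGs×2, tgS×2, tgs×2
TtGgSs gametes: TGS×1, TGs×1, TgS×1, Tgs×1, tGS×1, tGs×1, tgS×1, tgs×1
ttGgSs×TtGgSs grid (8·8=64): TtGGSS=2 TtGGSs=4 TtGGss=2 TtGgSS=4 TtGgSs=8 TtGgss=4 TtggSS=2 TtggSs=4 Ttggss=2 ttGGSS=2 ttGGSs=4 ttGGss=2 ttGgSS=4 ttGgSs=8 ttGgss=4 ttggSS=2 ttggSs=4 ttggss=2
T_ G_ S_ hits 18/64; gcd=2; 18÷2/64÷2 = 9/32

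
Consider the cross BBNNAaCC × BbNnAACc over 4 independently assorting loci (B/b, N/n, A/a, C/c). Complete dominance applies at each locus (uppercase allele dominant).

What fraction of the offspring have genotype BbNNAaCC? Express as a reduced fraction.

P(BbNNAaCC) = 1/16

BBNNAaCC gametes: BNAC×8, BNaC×8
BbNnAACc gametes: BNAC×2, BNAc×2, BnAC×2, BnAc×2, bNAC×2, bNAc×2, bnAC×2, bnAc×2
BBNNAaCC×BbNnAACc grid (16·16=256): BBNNAACC=16 BBNNAACc=16 BBNNAaCC=16 BBNNAaCc=16 BBNnAACC=16 BBNnAACc=16 BBNnAaCC=16 BBNnAaCc=16 BbNNAACC=16 BbNNAACc=16 BbNNAaCC=16 BbNNAaCc=16 BbNnAACC=16 BbNnAACc=16 BbNnAaCC=16 BbNnAaCc=16
BbNNAaCC hits 16/256; gcd=16; 16÷16/256÷16 = 1/16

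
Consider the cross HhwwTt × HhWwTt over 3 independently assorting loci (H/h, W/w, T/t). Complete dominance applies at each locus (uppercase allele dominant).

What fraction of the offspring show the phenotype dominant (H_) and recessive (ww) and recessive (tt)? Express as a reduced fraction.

P(H_ ww tt) = 3/32

HhwwTt gametes: HwT×2, Hwt×2, hwT×2, hwt×2
HhWwTt gametes: HWT×1, HWt×1, HwT×1, Hwt×1, hWT×1, hWt×1, hwT×1, hwt×1
HhwwTt×HhWwTt grid (8·8=64): HHWwTT=2 HHWwTt=4 HHWwtt=2 HHwwTT=2 HHwwTt=4 HHwwtt=2 HhWwTT=4 HhWwTt=8 HhWwtt=4 HhwwTT=4 HhwwTt=8 Hhwwtt=4 hhWwTT=2 hhWwTt=4 hhWwtt=2 hhwwTT=2 hhwwTt=4 hhwwtt=2
H_ ww tt hits 6/64; gcd=2; 6÷2/64÷2 = 3/32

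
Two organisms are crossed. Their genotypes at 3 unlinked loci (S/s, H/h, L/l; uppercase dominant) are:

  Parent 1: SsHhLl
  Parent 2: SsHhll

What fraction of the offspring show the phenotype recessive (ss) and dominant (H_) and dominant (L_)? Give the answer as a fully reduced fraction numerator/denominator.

SsHhLl gametes: SHL×1, SHl×1, ShL×1, Shl×1, sHL×1, sHl×1, shL×1, shl×1
SsHhll gametes: SHl×2, Shl×2, sHl×2, shl×2
SsHhLl×SsHhll grid (8·8=64): SSHHLl=2 SSHHll=2 SSHhLl=4 SSHhll=4 SShhLl=2 SShhll=2 SsHHLl=4 SsHHll=4 SsHhLl=8 SsHhll=8 SshhLl=4 Sshhll=4 ssHHLl=2 ssHHll=2 ssHhLl=4 ssHhll=4 sshhLl=2 sshhll=2
ss H_ L_ hits 6/64; gcd=2; 6÷2/64÷2 = 3/32

P(ss H_ L_) = 3/32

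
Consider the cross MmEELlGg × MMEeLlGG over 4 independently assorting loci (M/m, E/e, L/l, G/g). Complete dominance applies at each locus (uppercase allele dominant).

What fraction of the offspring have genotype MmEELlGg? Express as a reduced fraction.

P(MmEELlGg) = 1/16

MmEELlGg gametes: MELG×2, MELg×2, MElG×2, MElg×2, mELG×2, mELg×2, mElG×2, mElg×2
MMEeLlGG gametes: MELG×4, MElG×4, MeLG×4, MelG×4
MmEELlGg×MMEeLlGG grid (16·16=256): MMEELLGG=8 MMEELLGg=8 MMEELlGG=16 MMEELlGg=16 MMEEllGG=8 MMEEllGg=8 MMEeLLGG=8 MMEeLLGg=8 MMEeLlGG=16 MMEeLlGg=16 MMEellGG=8 MMEellGg=8 MmEELLGG=8 MmEELLGg=8 MmEELlGG=16 MmEELlGg=16 MmEEllGG=8 MmEEllGg=8 MmEeLLGG=8 MmEeLLGg=8 MmEeLlGG=16 MmEeLlGg=16 MmEellGG=8 MmEellGg=8
MmEELlGg hits 16/256; gcd=16; 16÷16/256÷16 = 1/16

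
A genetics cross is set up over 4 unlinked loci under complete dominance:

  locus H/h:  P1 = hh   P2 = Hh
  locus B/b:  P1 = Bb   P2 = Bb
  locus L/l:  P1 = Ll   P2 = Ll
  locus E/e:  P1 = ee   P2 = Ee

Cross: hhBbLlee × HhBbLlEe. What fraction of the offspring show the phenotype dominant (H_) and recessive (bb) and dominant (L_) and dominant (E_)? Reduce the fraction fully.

hhBbLlee gametes: hBLe×4, hBle×4, hbLe×4, hble×4
HhBbLlEe gametes: HBLE×1, HBLe×1, HBlE×1, HBle×1, HbLE×1, HbLe×1, HblE×1, Hble×1, hBLE×1, hBLe×1, hBlE×1, hBle×1, hbLE×1, hbLe×1, hblE×1, hble×1
hhBbLlee×HhBbLlEe grid (16·16=256): HhBBLLEe=4 HhBBLLee=4 HhBBLlEe=8 HhBBLlee=8 HhBBllEe=4 HhBBllee=4 HhBbLLEe=8 HhBbLLee=8 HhBbLlEe=16 HhBbLlee=16 HhBbllEe=8 HhBbllee=8 HhbbLLEe=4 HhbbLLee=4 HhbbLlEe=8 HhbbLlee=8 HhbbllEe=4 Hhbbllee=4 hhBBLLEe=4 hhBBLLee=4 hhBBLlEe=8 hhBBLlee=8 hhBBllEe=4 hhBBllee=4 hhBbLLEe=8 hhBbLLee=8 hhBbLlEe=16 hhBbLlee=16 hhBbllEe=8 hhBbllee=8 hhbbLLEe=4 hhbbLLee=4 hhbbLlEe=8 hhbbLlee=8 hhbbllEe=4 hhbbllee=4
H_ bb L_ E_ hits 12/256; gcd=4; 12÷4/256÷4 = 3/64

P(H_ bb L_ E_) = 3/64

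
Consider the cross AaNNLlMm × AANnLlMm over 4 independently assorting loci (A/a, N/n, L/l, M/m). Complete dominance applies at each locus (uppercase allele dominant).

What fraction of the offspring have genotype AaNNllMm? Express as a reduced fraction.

AaNNLlMm gametes: ANLM×2, ANLm×2, ANlM×2, ANlm×2, aNLM×2, aNLm×2, aNlM×2, aNlm×2
AANnLlMm gametes: ANLM×2, ANLm×2, ANlM×2, ANlm×2, AnLM×2, AnLm×2, AnlM×2, Anlm×2
AaNNLlMm×AANnLlMm grid (16·16=256): AANNLLMM=4 AANNLLMm=8 AANNLLmm=4 AANNLlMM=8 AANNLlMm=16 AANNLlmm=8 AANNllMM=4 AANNllMm=8 AANNllmm=4 AANnLLMM=4 AANnLLMm=8 AANnLLmm=4 AANnLlMM=8 AANnLlMm=16 AANnLlmm=8 AANnllMM=4 AANnllMm=8 AANnllmm=4 AaNNLLMM=4 AaNNLLMm=8 AaNNLLmm=4 AaNNLlMM=8 AaNNLlMm=16 AaNNLlmm=8 AaNNllMM=4 AaNNllMm=8 AaNNllmm=4 AaNnLLMM=4 AaNnLLMm=8 AaNnLLmm=4 AaNnLlMM=8 AaNnLlMm=16 AaNnLlmm=8 AaNnllMM=4 AaNnllMm=8 AaNnllmm=4
AaNNllMm hits 8/256; gcd=8; 8÷8/256÷8 = 1/32

P(AaNNllMm) = 1/32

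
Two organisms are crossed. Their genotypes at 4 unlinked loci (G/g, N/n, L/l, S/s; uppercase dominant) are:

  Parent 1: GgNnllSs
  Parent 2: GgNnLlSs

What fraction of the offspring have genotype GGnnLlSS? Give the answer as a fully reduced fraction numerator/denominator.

GgNnllSs gametes: GNlS×2, GNls×2, GnlS×2, Gnls×2, gNlS×2, gNls×2, gnlS×2, gnls×2
GgNnLlSs gametes: GNLS×1, GNLs×1, GNlS×1, GNls×1, GnLS×1, GnLs×1, GnlS×1, Gnls×1, gNLS×1, gNLs×1, gNlS×1, gNls×1, gnLS×1, gnLs×1, gnlS×1, gnls×1
GgNnllSs×GgNnLlSs grid (16·16=256): GGNNLlSS=2 GGNNLlSs=4 GGNNLlss=2 GGNNllSS=2 GGNNllSs=4 GGNNllss=2 GGNnLlSS=4 GGNnLlSs=8 GGNnLlss=4 GGNnllSS=4 GGNnllSs=8 GGNnllss=4 GGnnLlSS=2 GGnnLlSs=4 GGnnLlss=2 GGnnllSS=2 GGnnllSs=4 GGnnllss=2 GgNNLlSS=4 GgNNLlSs=8 GgNNLlss=4 GgNNllSS=4 GgNNllSs=8 GgNNllss=4 GgNnLlSS=8 GgNnLlSs=16 GgNnLlss=8 GgNnllSS=8 GgNnllSs=16 GgNnllss=8 GgnnLlSS=4 GgnnLlSs=8 GgnnLlss=4 GgnnllSS=4 GgnnllSs=8 Ggnnllss=4 ggNNLlSS=2 ggNNLlSs=4 ggNNLlss=2 ggNNllSS=2 ggNNllSs=4 ggNNllss=2 ggNnLlSS=4 ggNnLlSs=8 ggNnLlss=4 ggNnllSS=4 ggNnllSs=8 ggNnllss=4 ggnnLlSS=2 ggnnLlSs=4 ggnnLlss=2 ggnnllSS=2 ggnnllSs=4 ggnnllss=2
GGnnLlSS hits 2/256; gcd=2; 2÷2/256÷2 = 1/128

P(GGnnLlSS) = 1/128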